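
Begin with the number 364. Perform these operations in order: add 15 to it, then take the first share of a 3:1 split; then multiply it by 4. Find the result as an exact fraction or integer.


Start with 364.
Step 1: Add 15: 364+15=379; split 3:1 first = 379*3/4 = 1137/4
Step 2: Multiply by 4: 1137/4 * 4 = 1137
Final result = 1137

1137


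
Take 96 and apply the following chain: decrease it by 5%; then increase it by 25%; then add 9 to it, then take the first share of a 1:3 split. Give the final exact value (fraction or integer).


Start with 96.
Step 1: Decrease by 5%: 96 * 95/100 = 456/5
Step 2: Increase by 25%: 456/5 * 125/100 = 114
Step 3: Add 9: 114+9=123; split 1:3 first = 123*1/4 = 123/4
Final result = 123/4

123/4


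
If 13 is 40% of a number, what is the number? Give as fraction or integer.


Given: 13 is 40% of the whole
Set up: 13 = 40/100 * whole
whole = 13 * 100 / 40
whole = 1300 / 40
whole = 65/2

65/2


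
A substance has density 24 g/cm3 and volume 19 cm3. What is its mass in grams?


Using mass = density * volume
Density = 24 g/cm3
Volume = 19 cm3
Mass = 24 * 19
= 456 g

456


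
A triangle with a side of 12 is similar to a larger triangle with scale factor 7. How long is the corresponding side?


Similar triangles have proportional sides
Scale factor = 7
Smaller side = 12
Corresponding larger side = 12 * 7
= 84

84


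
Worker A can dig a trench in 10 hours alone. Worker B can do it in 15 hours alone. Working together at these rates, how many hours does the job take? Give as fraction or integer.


Rate of A = 1/10 job per hour
Rate of B = 1/15 job per hour
Combined rate = 1/10 + 1/15
Find common denominator: (15 + 10)/(10*15) = 25/150
Combined rate = 1/6 job per hour
Time together = 1 / (1/6) = 6 hours

6


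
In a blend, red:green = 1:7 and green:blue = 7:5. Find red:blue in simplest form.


Given a:b = 1:7 and b:c = 7:5
Make b consistent. Multiply first ratio by 7: a:b = 7:49
Multiply second ratio by 7: b:c = 49:35
Now b = 49 in both, so a:b:c = 7:49:35
Therefore a:c = 7:35
Simplify by GCD: a:c = 1:5

1:5


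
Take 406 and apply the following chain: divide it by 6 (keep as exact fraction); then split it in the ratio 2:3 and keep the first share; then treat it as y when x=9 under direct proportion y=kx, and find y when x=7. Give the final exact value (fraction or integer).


Start with 406.
Step 1: Divide by 6: 406 / 6 = 203/3
Step 2: Split 2:3, first share = 203/3 * 2/5 = 406/15
Step 3: Direct prop: k = (406/15)/9; new y = k*7 = 406/15*7/9 = 2842/135
Final result = 2842/135

2842/135


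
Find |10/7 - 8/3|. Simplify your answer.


Simplify: 10/7 = 10/7 and 8/3 = 8/3
Find common denominator: LCD = 21
Convert: 30/21 and 56/21
Difference = |30 - 56|/21 = 26/21
Simplified = 26/21

26/21


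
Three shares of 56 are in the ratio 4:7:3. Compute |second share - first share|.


Total parts = 4 + 7 + 3 = 14
Value per part = 56 / 14 = 4
Shares: 4*4=16, 7*4=28, 3*4=12
Second share = 28, first share = 16
Difference = |28 - 16| = 12

12


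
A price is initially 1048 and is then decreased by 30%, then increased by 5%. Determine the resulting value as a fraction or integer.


Start: 1048
Step 1: decrease by 30% => multiply by 70/100
  1048 * 70/100 = 3668/5
Step 2: increase by 5% => multiply by 105/100
  3668/5 * 105/100 = 19257/25
Final value = 19257/25

19257/25


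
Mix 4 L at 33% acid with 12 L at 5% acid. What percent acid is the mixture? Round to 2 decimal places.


Solute in mixture 1 = 33% of 4 L = 4*33/100 = 33/25 L
Solute in mixture 2 = 5% of 12 L = 12*5/100 = 3/5 L
Total solute = 33/25 + 3/5 = 48/25 L
Total volume = 4 + 12 = 16 L
Final concentration = 48/25/16 * 100 = 12.00%

12.00


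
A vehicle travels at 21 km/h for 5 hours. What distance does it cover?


Using distance = speed * time
Speed = 21 km/h
Time = 5 hours
Distance = 21 * 5
= 105 km

105


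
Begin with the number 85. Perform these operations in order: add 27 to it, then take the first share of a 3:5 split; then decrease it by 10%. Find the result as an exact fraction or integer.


Start with 85.
Step 1: Add 27: 85+27=112; split 3:5 first = 112*3/8 = 42
Step 2: Decrease by 10%: 42 * 90/100 = 189/5
Final result = 189/5

189/5


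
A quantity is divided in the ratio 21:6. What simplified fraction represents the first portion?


Total parts = 21 + 6 = 27
First part fraction = 21/27
Simplify: 21/27 = 7/9

7/9


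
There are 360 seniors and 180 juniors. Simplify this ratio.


Find GCD(360, 180)
GCD = 180
Divide both by 180: 360/180 = 2, 180/180 = 1
Simplified ratio = 2:1

2:1


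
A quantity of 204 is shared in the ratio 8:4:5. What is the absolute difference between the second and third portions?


Total parts = 8 + 4 + 5 = 17
Value per part = 204 / 17 = 12
Shares: 8*12=96, 4*12=48, 5*12=60
Second share = 48, third share = 60
Difference = |48 - 60| = 12

12


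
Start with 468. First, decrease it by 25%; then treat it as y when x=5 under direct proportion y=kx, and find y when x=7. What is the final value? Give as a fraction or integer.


Start with 468.
Step 1: Decrease by 25%: 468 * 75/100 = 351
Step 2: Direct prop: k = (351)/5; new y = k*7 = 351*7/5 = 2457/5
Final result = 2457/5

2457/5


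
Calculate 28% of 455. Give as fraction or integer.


Compute 28% of 455
Convert percentage: 28% = 28/100
Multiply: 455 * 28/100
= 12740/100
= 637/5

637/5


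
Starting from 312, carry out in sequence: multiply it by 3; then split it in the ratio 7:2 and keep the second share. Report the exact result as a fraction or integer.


Start with 312.
Step 1: Multiply by 3: 312 * 3 = 936
Step 2: Split 7:2, second share = 936 * 2/9 = 208
Final result = 208

208


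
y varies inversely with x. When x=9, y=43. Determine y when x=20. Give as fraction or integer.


Inverse proportion: y = k/x
Find k: k = 9 * 43 = 387
Compute y at x=20: y = 387/20
y = 387/20

387/20


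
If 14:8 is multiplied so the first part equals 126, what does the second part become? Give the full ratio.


Original ratio: 14:8
First term target: 126
Scale factor = 126 / 14 = 9
Multiply second term: 8 * 9 = 72
Equivalent ratio = 126:72

126:72


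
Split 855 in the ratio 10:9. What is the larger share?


Total parts = 10 + 9 = 19
Value per part = 855 / 19 = 45
First share = 10 * 45 = 450
Second share = 9 * 45 = 405
Larger share = 450

450


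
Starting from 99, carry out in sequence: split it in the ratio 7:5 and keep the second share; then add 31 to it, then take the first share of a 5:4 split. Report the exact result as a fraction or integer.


Start with 99.
Step 1: Split 7:5, second share = 99 * 5/12 = 165/4
Step 2: Add 31: 165/4+31=289/4; split 5:4 first = 289/4*5/9 = 1445/36
Final result = 1445/36

1445/36


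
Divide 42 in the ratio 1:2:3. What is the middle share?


Ratio = 1:2:3
Total parts = 1 + 2 + 3 = 6
Value per part = 42 / 6 = 7
First share = 1 * 7 = 7
Middle share = 2 * 7 = 14
Third share = 3 * 7 = 21

14


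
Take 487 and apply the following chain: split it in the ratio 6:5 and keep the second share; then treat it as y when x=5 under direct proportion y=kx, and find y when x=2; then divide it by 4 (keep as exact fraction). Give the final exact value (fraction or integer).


Start with 487.
Step 1: Split 6:5, second share = 487 * 5/11 = 2435/11
Step 2: Direct prop: k = (2435/11)/5; new y = k*2 = 2435/11*2/5 = 974/11
Step 3: Divide by 4: 974/11 / 4 = 487/22
Final result = 487/22

487/22


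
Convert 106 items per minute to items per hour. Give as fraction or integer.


Converting from per minute to per hour
Rate = 106 items per minute
Multiply by 60: 106 * 60
= 6360 items per hour

6360


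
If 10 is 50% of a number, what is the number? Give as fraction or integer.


Given: 10 is 50% of the whole
Set up: 10 = 50/100 * whole
whole = 10 * 100 / 50
whole = 1000 / 50
whole = 20

20


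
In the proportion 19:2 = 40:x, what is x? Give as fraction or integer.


Setting up: 19/2 = 40/x
Cross multiply: 19 * x = 2 * 40
19x = 80
x = 80/19
x = 80/19

80/19


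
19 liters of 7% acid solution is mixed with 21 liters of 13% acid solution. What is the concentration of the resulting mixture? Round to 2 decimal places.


Solute in mixture 1 = 7% of 19 L = 19*7/100 = 133/100 L
Solute in mixture 2 = 13% of 21 L = 21*13/100 = 273/100 L
Total solute = 133/100 + 273/100 = 203/50 L
Total volume = 19 + 21 = 40 L
Final concentration = 203/50/40 * 100 = 10.15%

10.15


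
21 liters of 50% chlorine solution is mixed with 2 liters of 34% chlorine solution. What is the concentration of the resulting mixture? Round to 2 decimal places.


Solute in mixture 1 = 50% of 21 L = 21*50/100 = 21/2 L
Solute in mixture 2 = 34% of 2 L = 2*34/100 = 17/25 L
Total solute = 21/2 + 17/25 = 559/50 L
Total volume = 21 + 2 = 23 L
Final concentration = 559/50/23 * 100 = 48.61%

48.61


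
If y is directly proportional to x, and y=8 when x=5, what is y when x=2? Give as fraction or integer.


Direct proportion: y = kx
Find k: k = 8/5 = 8/5
Compute y at x=2: y = 8/5 * 2
y = 16/5

16/5


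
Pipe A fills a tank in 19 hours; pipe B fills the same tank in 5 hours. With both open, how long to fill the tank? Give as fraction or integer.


Rate of A = 1/19 job per hour
Rate of B = 1/5 job per hour
Combined rate = 1/19 + 1/5
Find common denominator: (5 + 19)/(19*5) = 24/95
Combined rate = 24/95 job per hour
Time together = 1 / (24/95) = 95/24 hours

95/24


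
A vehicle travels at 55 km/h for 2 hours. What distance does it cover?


Using distance = speed * time
Speed = 55 km/h
Time = 2 hours
Distance = 55 * 2
= 110 km

110


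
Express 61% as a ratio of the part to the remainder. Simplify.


Part = 61%, Remainder = 39%
Ratio = 61:39
GCD(61, 39) = 1
Simplify: 61:39 = 61:39

61:39


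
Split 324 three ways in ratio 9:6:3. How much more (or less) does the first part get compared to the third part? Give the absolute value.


Total parts = 9 + 6 + 3 = 18
Value per part = 324 / 18 = 18
Shares: 9*18=162, 6*18=108, 3*18=54
First share = 162, third share = 54
Difference = |162 - 54| = 108

108


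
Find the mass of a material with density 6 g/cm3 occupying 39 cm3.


Using mass = density * volume
Density = 6 g/cm3
Volume = 39 cm3
Mass = 6 * 39
= 234 g

234


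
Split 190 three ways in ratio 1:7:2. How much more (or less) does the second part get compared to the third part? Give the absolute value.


Total parts = 1 + 7 + 2 = 10
Value per part = 190 / 10 = 19
Shares: 1*19=19, 7*19=133, 2*19=38
Second share = 133, third share = 38
Difference = |133 - 38| = 95

95


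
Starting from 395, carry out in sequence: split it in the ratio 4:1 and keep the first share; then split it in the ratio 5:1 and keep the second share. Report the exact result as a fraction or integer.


Start with 395.
Step 1: Split 4:1, first share = 395 * 4/5 = 316
Step 2: Split 5:1, second share = 316 * 1/6 = 158/3
Final result = 158/3

158/3


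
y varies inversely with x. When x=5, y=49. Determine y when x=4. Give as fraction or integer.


Inverse proportion: y = k/x
Find k: k = 5 * 49 = 245
Compute y at x=4: y = 245/4
y = 245/4

245/4


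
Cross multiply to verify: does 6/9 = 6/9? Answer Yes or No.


Cross multiply to check 6/9 = 6/9
Left cross product: 6 * 9 = 54
Right cross product: 9 * 6 = 54
54 = 54
Equal, so proportions match => Yes

Yes


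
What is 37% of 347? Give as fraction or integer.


Compute 37% of 347
Convert percentage: 37% = 37/100
Multiply: 347 * 37/100
= 12839/100
= 12839/100

12839/100


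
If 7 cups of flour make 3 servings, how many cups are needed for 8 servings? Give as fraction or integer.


Original: 7 cups for 3 servings
Target servings = 8
Scaling factor = 8/3
New amount = 7 * 8/3
= 56/3
= 56/3 cups

56/3


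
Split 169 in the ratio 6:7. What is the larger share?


Total parts = 6 + 7 = 13
Value per part = 169 / 13 = 13
First share = 6 * 13 = 78
Second share = 7 * 13 = 91
Larger share = 91

91


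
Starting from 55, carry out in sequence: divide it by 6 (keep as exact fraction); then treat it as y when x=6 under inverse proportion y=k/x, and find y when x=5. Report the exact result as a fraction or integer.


Start with 55.
Step 1: Divide by 6: 55 / 6 = 55/6
Step 2: Inverse prop: k = (55/6)*6; new y = k/5 = 55/6*6/5 = 11
Final result = 11

11


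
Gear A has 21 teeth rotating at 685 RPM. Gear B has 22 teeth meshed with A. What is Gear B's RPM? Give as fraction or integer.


Gear ratio: teeth_A * RPM_A = teeth_B * RPM_B
21 * 685 = 22 * RPM_B
14385 = 22 * RPM_B
RPM_B = 14385 / 22
RPM_B = 14385/22

14385/22


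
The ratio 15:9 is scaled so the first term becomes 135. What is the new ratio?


Original ratio: 15:9
First term target: 135
Scale factor = 135 / 15 = 9
Multiply second term: 9 * 9 = 81
Equivalent ratio = 135:81

135:81


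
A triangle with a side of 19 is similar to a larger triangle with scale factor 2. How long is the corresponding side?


Similar triangles have proportional sides
Scale factor = 2
Smaller side = 19
Corresponding larger side = 19 * 2
= 38

38


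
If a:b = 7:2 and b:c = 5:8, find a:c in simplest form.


Given a:b = 7:2 and b:c = 5:8
Make b consistent. Multiply first ratio by 5: a:b = 35:10
Multiply second ratio by 2: b:c = 10:16
Now b = 10 in both, so a:b:c = 35:10:16
Therefore a:c = 35:16
Simplify by GCD: a:c = 35:16

35:16


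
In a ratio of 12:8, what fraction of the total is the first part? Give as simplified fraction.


Total parts = 12 + 8 = 20
First part fraction = 12/20
Simplify: 12/20 = 3/5

3/5


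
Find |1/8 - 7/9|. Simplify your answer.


Simplify: 1/8 = 1/8 and 7/9 = 7/9
Find common denominator: LCD = 72
Convert: 9/72 and 56/72
Difference = |9 - 56|/72 = 47/72
Simplified = 47/72

47/72


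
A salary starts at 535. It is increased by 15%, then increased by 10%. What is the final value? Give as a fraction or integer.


Start: 535
Step 1: increase by 15% => multiply by 115/100
  535 * 115/100 = 2461/4
Step 2: increase by 10% => multiply by 110/100
  2461/4 * 110/100 = 27071/40
Final value = 27071/40

27071/40


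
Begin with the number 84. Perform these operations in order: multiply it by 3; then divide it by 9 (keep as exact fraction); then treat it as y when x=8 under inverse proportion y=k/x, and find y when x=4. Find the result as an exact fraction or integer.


Start with 84.
Step 1: Multiply by 3: 84 * 3 = 252
Step 2: Divide by 9: 252 / 9 = 28
Step 3: Inverse prop: k = (28)*8; new y = k/4 = 28*8/4 = 56
Final result = 56

56


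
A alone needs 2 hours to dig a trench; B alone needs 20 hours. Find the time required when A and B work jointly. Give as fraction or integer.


Rate of A = 1/2 job per hour
Rate of B = 1/20 job per hour
Combined rate = 1/2 + 1/20
Find common denominator: (20 + 2)/(2*20) = 22/40
Combined rate = 11/20 job per hour
Time together = 1 / (11/20) = 20/11 hours

20/11


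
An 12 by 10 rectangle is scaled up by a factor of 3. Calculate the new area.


Original dimensions: 12 x 10
Enlargement factor = 3
New width = 12 * 3 = 36
New height = 10 * 3 = 30
New area = 36 * 30 = 1080

1080


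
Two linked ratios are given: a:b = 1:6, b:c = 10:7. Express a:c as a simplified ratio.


Given a:b = 1:6 and b:c = 10:7
Make b consistent. Multiply first ratio by 10: a:b = 10:60
Multiply second ratio by 6: b:c = 60:42
Now b = 60 in both, so a:b:c = 10:60:42
Therefore a:c = 10:42
Simplify by GCD: a:c = 5:21

5:21


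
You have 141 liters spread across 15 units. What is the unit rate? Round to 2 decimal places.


Total liters = 141
Number of units = 15
Unit rate = 141 / 15
= 9.40 liters per unit

9.40


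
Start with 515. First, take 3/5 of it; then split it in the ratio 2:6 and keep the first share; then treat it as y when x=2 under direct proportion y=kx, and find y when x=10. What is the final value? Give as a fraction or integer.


Start with 515.
Step 1: Take 3/5: 515 * 3/5 = 309
Step 2: Split 2:6, first share = 309 * 2/8 = 309/4
Step 3: Direct prop: k = (309/4)/2; new y = k*10 = 309/4*10/2 = 1545/4
Final result = 1545/4

1545/4


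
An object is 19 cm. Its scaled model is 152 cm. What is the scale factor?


Original length = 19 cm
Scaled length = 152 cm
Scale factor = 152 / 19
= 8

8


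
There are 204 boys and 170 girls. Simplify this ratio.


Find GCD(204, 170)
GCD = 34
Divide both by 34: 204/34 = 6, 170/34 = 5
Simplified ratio = 6:5

6:5


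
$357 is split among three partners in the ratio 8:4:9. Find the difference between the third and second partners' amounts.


Total parts = 8 + 4 + 9 = 21
Value per part = 357 / 21 = 17
Shares: 8*17=136, 4*17=68, 9*17=153
Third share = 153, second share = 68
Difference = |153 - 68| = 85

85


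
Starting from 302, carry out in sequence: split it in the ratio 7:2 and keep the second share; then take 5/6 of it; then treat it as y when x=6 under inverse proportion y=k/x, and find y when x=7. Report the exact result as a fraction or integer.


Start with 302.
Step 1: Split 7:2, second share = 302 * 2/9 = 604/9
Step 2: Take 5/6: 604/9 * 5/6 = 1510/27
Step 3: Inverse prop: k = (1510/27)*6; new y = k/7 = 1510/27*6/7 = 3020/63
Final result = 3020/63

3020/63


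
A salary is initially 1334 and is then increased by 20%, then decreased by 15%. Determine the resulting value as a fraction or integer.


Start: 1334
Step 1: increase by 20% => multiply by 120/100
  1334 * 120/100 = 8004/5
Step 2: decrease by 15% => multiply by 85/100
  8004/5 * 85/100 = 34017/25
Final value = 34017/25

34017/25


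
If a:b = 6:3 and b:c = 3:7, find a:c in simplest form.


Given a:b = 6:3 and b:c = 3:7
Make b consistent. Multiply first ratio by 3: a:b = 18:9
Multiply second ratio by 3: b:c = 9:21
Now b = 9 in both, so a:b:c = 18:9:21
Therefore a:c = 18:21
Simplify by GCD: a:c = 6:7

6:7


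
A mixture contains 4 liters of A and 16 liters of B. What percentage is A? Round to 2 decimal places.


Volume of A = 4 L
Volume of B = 16 L
Total volume = 4 + 16 = 20 L
Percentage of A = (4/20) * 100
= 20.00%

20.00


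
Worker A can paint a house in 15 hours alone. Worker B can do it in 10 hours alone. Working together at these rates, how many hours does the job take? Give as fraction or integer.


Rate of A = 1/15 job per hour
Rate of B = 1/10 job per hour
Combined rate = 1/15 + 1/10
Find common denominator: (10 + 15)/(15*10) = 25/150
Combined rate = 1/6 job per hour
Time together = 1 / (1/6) = 6 hours

6


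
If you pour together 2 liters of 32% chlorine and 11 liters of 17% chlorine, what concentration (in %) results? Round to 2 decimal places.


Solute in mixture 1 = 32% of 2 L = 2*32/100 = 16/25 L
Solute in mixture 2 = 17% of 11 L = 11*17/100 = 187/100 L
Total solute = 16/25 + 187/100 = 251/100 L
Total volume = 2 + 11 = 13 L
Final concentration = 251/100/13 * 100 = 19.31%

19.31


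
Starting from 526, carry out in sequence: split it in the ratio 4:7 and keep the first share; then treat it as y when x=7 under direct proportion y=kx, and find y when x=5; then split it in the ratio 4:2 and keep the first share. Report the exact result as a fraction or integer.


Start with 526.
Step 1: Split 4:7, first share = 526 * 4/11 = 2104/11
Step 2: Direct prop: k = (2104/11)/7; new y = k*5 = 2104/11*5/7 = 10520/77
Step 3: Split 4:2, first share = 10520/77 * 4/6 = 21040/231
Final result = 21040/231

21040/231


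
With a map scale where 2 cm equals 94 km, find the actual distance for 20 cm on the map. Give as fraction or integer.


Map scale: 2 cm = 94 km
Measured distance on map = 20 cm
Set up proportion: 20 * 94 / 2
= 1880 / 2
= 940 km

940


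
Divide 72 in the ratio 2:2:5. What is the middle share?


Ratio = 2:2:5
Total parts = 2 + 2 + 5 = 9
Value per part = 72 / 9 = 8
First share = 2 * 8 = 16
Middle share = 2 * 8 = 16
Third share = 5 * 8 = 40

16


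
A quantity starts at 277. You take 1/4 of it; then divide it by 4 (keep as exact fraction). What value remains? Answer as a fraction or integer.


Start with 277.
Step 1: Take 1/4: 277 * 1/4 = 277/4
Step 2: Divide by 4: 277/4 / 4 = 277/16
Final result = 277/16

277/16


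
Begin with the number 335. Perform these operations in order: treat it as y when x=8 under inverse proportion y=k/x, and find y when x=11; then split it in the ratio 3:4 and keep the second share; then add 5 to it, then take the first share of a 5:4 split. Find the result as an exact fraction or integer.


Start with 335.
Step 1: Inverse prop: k = (335)*8; new y = k/11 = 335*8/11 = 2680/11
Step 2: Split 3:4, second share = 2680/11 * 4/7 = 10720/77
Step 3: Add 5: 10720/77+5=11105/77; split 5:4 first = 11105/77*5/9 = 55525/693
Final result = 55525/693

55525/693


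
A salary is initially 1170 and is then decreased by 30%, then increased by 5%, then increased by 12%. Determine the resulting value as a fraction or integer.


Start: 1170
Step 1: decrease by 30% => multiply by 70/100
  1170 * 70/100 = 819
Step 2: increase by 5% => multiply by 105/100
  819 * 105/100 = 17199/20
Step 3: increase by 12% => multiply by 112/100
  17199/20 * 112/100 = 120393/125
Final value = 120393/125

120393/125


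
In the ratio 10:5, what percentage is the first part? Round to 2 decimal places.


Total parts = 10 + 5 = 15
First part fraction = 10/15
Percentage = (10/15) * 100
= 0.666667 * 100
= 66.67%

66.67


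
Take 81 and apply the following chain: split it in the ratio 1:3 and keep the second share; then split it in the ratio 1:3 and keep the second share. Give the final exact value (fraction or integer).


Start with 81.
Step 1: Split 1:3, second share = 81 * 3/4 = 243/4
Step 2: Split 1:3, second share = 243/4 * 3/4 = 729/16
Final result = 729/16

729/16


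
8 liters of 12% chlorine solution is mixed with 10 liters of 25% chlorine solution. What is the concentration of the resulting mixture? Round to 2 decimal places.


Solute in mixture 1 = 12% of 8 L = 8*12/100 = 24/25 L
Solute in mixture 2 = 25% of 10 L = 10*25/100 = 5/2 L
Total solute = 24/25 + 5/2 = 173/50 L
Total volume = 8 + 10 = 18 L
Final concentration = 173/50/18 * 100 = 19.22%

19.22


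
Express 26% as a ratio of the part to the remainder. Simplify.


Part = 26%, Remainder = 74%
Ratio = 26:74
GCD(26, 74) = 2
Simplify: 13:37 = 13:37

13:37


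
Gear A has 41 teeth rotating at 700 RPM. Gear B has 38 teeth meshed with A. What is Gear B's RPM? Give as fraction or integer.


Gear ratio: teeth_A * RPM_A = teeth_B * RPM_B
41 * 700 = 38 * RPM_B
28700 = 38 * RPM_B
RPM_B = 28700 / 38
RPM_B = 14350/19

14350/19


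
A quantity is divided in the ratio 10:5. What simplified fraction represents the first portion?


Total parts = 10 + 5 = 15
First part fraction = 10/15
Simplify: 10/15 = 2/3

2/3


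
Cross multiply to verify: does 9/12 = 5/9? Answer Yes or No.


Cross multiply to check 9/12 = 5/9
Left cross product: 9 * 9 = 81
Right cross product: 12 * 5 = 60
81 != 60
Not equal, so proportions differ => No

No


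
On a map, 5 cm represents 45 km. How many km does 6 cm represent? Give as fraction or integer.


Map scale: 5 cm = 45 km
Measured distance on map = 6 cm
Set up proportion: 6 * 45 / 5
= 270 / 5
= 54 km

54


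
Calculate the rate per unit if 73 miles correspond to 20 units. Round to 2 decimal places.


Total miles = 73
Number of units = 20
Unit rate = 73 / 20
= 3.65 miles per unit

3.65


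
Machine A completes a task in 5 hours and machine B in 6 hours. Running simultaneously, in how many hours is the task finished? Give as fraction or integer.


Rate of A = 1/5 job per hour
Rate of B = 1/6 job per hour
Combined rate = 1/5 + 1/6
Find common denominator: (6 + 5)/(5*6) = 11/30
Combined rate = 11/30 job per hour
Time together = 1 / (11/30) = 30/11 hours

30/11


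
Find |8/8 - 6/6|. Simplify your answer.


Simplify: 8/8 = 1 and 6/6 = 1
Find common denominator: LCD = 1
Convert: 1/1 and 1/1
Difference = |1 - 1|/1 = 0/1
Simplified = 0

0


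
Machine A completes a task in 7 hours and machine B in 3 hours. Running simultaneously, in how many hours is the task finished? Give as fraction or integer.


Rate of A = 1/7 job per hour
Rate of B = 1/3 job per hour
Combined rate = 1/7 + 1/3
Find common denominator: (3 + 7)/(7*3) = 10/21
Combined rate = 10/21 job per hour
Time together = 1 / (10/21) = 21/10 hours

21/10


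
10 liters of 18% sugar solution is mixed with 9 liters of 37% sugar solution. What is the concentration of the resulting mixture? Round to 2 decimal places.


Solute in mixture 1 = 18% of 10 L = 10*18/100 = 9/5 L
Solute in mixture 2 = 37% of 9 L = 9*37/100 = 333/100 L
Total solute = 9/5 + 333/100 = 513/100 L
Total volume = 10 + 9 = 19 L
Final concentration = 513/100/19 * 100 = 27.00%

27.00


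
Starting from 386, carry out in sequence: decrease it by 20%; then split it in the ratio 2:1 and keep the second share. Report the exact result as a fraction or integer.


Start with 386.
Step 1: Decrease by 20%: 386 * 80/100 = 1544/5
Step 2: Split 2:1, second share = 1544/5 * 1/3 = 1544/15
Final result = 1544/15

1544/15


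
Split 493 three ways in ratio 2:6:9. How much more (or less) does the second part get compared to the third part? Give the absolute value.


Total parts = 2 + 6 + 9 = 17
Value per part = 493 / 17 = 29
Shares: 2*29=58, 6*29=174, 9*29=261
Second share = 174, third share = 261
Difference = |174 - 261| = 87

87


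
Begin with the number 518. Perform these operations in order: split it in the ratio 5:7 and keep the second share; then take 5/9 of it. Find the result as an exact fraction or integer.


Start with 518.
Step 1: Split 5:7, second share = 518 * 7/12 = 1813/6
Step 2: Take 5/9: 1813/6 * 5/9 = 9065/54
Final result = 9065/54

9065/54


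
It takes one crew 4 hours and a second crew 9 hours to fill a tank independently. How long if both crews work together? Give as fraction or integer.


Rate of A = 1/4 job per hour
Rate of B = 1/9 job per hour
Combined rate = 1/4 + 1/9
Find common denominator: (9 + 4)/(4*9) = 13/36
Combined rate = 13/36 job per hour
Time together = 1 / (13/36) = 36/13 hours

36/13


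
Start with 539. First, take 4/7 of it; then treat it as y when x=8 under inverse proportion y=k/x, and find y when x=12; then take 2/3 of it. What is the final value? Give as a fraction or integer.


Start with 539.
Step 1: Take 4/7: 539 * 4/7 = 308
Step 2: Inverse prop: k = (308)*8; new y = k/12 = 308*8/12 = 616/3
Step 3: Take 2/3: 616/3 * 2/3 = 1232/9
Final result = 1232/9

1232/9


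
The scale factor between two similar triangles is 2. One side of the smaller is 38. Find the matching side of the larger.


Similar triangles have proportional sides
Scale factor = 2
Smaller side = 38
Corresponding larger side = 38 * 2
= 76

76


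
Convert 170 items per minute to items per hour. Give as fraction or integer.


Converting from per minute to per hour
Rate = 170 items per minute
Multiply by 60: 170 * 60
= 10200 items per hour

10200


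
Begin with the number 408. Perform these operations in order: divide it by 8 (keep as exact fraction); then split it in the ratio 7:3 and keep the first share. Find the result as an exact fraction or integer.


Start with 408.
Step 1: Divide by 8: 408 / 8 = 51
Step 2: Split 7:3, first share = 51 * 7/10 = 357/10
Final result = 357/10

357/10


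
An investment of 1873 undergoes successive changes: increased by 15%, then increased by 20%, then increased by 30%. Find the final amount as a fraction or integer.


Start: 1873
Step 1: increase by 15% => multiply by 115/100
  1873 * 115/100 = 43079/20
Step 2: increase by 20% => multiply by 120/100
  43079/20 * 120/100 = 129237/50
Step 3: increase by 30% => multiply by 130/100
  129237/50 * 130/100 = 1680081/500
Final value = 1680081/500

1680081/500


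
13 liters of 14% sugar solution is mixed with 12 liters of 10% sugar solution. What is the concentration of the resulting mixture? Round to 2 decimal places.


Solute in mixture 1 = 14% of 13 L = 13*14/100 = 91/50 L
Solute in mixture 2 = 10% of 12 L = 12*10/100 = 6/5 L
Total solute = 91/50 + 6/5 = 151/50 L
Total volume = 13 + 12 = 25 L
Final concentration = 151/50/25 * 100 = 12.08%

12.08


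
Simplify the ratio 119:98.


Find GCD(119, 98)
GCD = 7
Divide both by 7: 119/7 = 17, 98/7 = 14
Simplified ratio = 17:14

17:14


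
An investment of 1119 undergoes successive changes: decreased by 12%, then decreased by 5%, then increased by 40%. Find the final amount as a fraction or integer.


Start: 1119
Step 1: decrease by 12% => multiply by 88/100
  1119 * 88/100 = 24618/25
Step 2: decrease by 5% => multiply by 95/100
  24618/25 * 95/100 = 233871/250
Step 3: increase by 40% => multiply by 140/100
  233871/250 * 140/100 = 1637097/1250
Final value = 1637097/1250

1637097/1250


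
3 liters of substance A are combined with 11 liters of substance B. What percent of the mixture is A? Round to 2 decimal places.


Volume of A = 3 L
Volume of B = 11 L
Total volume = 3 + 11 = 14 L
Percentage of A = (3/14) * 100
= 21.43%

21.43


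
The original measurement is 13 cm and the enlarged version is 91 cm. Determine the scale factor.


Original length = 13 cm
Scaled length = 91 cm
Scale factor = 91 / 13
= 7

7


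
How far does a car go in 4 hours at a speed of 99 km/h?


Using distance = speed * time
Speed = 99 km/h
Time = 4 hours
Distance = 99 * 4
= 396 km

396


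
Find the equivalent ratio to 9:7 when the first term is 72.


Original ratio: 9:7
First term target: 72
Scale factor = 72 / 9 = 8
Multiply second term: 7 * 8 = 56
Equivalent ratio = 72:56

72:56


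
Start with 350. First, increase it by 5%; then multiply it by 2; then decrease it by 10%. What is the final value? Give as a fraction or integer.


Start with 350.
Step 1: Increase by 5%: 350 * 105/100 = 735/2
Step 2: Multiply by 2: 735/2 * 2 = 735
Step 3: Decrease by 10%: 735 * 90/100 = 1323/2
Final result = 1323/2

1323/2


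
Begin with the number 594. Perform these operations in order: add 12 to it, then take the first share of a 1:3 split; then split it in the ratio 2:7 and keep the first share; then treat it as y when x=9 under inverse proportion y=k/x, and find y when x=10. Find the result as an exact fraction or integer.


Start with 594.
Step 1: Add 12: 594+12=606; split 1:3 first = 606*1/4 = 303/2
Step 2: Split 2:7, first share = 303/2 * 2/9 = 101/3
Step 3: Inverse prop: k = (101/3)*9; new y = k/10 = 101/3*9/10 = 303/10
Final result = 303/10

303/10


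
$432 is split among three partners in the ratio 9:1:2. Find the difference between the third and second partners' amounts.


Total parts = 9 + 1 + 2 = 12
Value per part = 432 / 12 = 36
Shares: 9*36=324, 1*36=36, 2*36=72
Third share = 72, second share = 36
Difference = |72 - 36| = 36

36


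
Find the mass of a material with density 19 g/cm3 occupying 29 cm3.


Using mass = density * volume
Density = 19 g/cm3
Volume = 29 cm3
Mass = 19 * 29
= 551 g

551


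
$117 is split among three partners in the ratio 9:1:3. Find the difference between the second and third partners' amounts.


Total parts = 9 + 1 + 3 = 13
Value per part = 117 / 13 = 9
Shares: 9*9=81, 1*9=9, 3*9=27
Second share = 9, third share = 27
Difference = |9 - 27| = 18

18


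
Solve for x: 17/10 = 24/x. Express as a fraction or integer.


Setting up: 17/10 = 24/x
Cross multiply: 17 * x = 10 * 24
17x = 240
x = 240/17
x = 240/17

240/17


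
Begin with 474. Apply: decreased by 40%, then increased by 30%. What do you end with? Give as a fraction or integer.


Start: 474
Step 1: decrease by 40% => multiply by 60/100
  474 * 60/100 = 1422/5
Step 2: increase by 30% => multiply by 130/100
  1422/5 * 130/100 = 9243/25
Final value = 9243/25

9243/25


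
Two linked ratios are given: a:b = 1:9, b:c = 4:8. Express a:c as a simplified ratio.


Given a:b = 1:9 and b:c = 4:8
Make b consistent. Multiply first ratio by 4: a:b = 4:36
Multiply second ratio by 9: b:c = 36:72
Now b = 36 in both, so a:b:c = 4:36:72
Therefore a:c = 4:72
Simplify by GCD: a:c = 1:18

1:18


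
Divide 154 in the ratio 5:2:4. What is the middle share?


Ratio = 5:2:4
Total parts = 5 + 2 + 4 = 11
Value per part = 154 / 11 = 14
First share = 5 * 14 = 70
Middle share = 2 * 14 = 28
Third share = 4 * 14 = 56

28


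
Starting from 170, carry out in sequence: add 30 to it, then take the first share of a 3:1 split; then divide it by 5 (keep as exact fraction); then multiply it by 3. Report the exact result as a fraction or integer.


Start with 170.
Step 1: Add 30: 170+30=200; split 3:1 first = 200*3/4 = 150
Step 2: Divide by 5: 150 / 5 = 30
Step 3: Multiply by 3: 30 * 3 = 90
Final result = 90

90


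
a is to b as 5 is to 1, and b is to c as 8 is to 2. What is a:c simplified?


Given a:b = 5:1 and b:c = 8:2
Make b consistent. Multiply first ratio by 8: a:b = 40:8
Multiply second ratio by 1: b:c = 8:2
Now b = 8 in both, so a:b:c = 40:8:2
Therefore a:c = 40:2
Simplify by GCD: a:c = 20:1

20:1


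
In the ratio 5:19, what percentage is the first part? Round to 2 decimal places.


Total parts = 5 + 19 = 24
First part fraction = 5/24
Percentage = (5/24) * 100
= 0.208333 * 100
= 20.83%

20.83


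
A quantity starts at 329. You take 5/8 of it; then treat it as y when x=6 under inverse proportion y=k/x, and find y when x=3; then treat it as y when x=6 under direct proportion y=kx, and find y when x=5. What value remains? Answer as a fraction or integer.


Start with 329.
Step 1: Take 5/8: 329 * 5/8 = 1645/8
Step 2: Inverse prop: k = (1645/8)*6; new y = k/3 = 1645/8*6/3 = 1645/4
Step 3: Direct prop: k = (1645/4)/6; new y = k*5 = 1645/4*5/6 = 8225/24
Final result = 8225/24

8225/24


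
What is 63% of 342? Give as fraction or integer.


Compute 63% of 342
Convert percentage: 63% = 63/100
Multiply: 342 * 63/100
= 21546/100
= 10773/50

10773/50


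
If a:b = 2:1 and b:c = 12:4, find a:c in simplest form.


Given a:b = 2:1 and b:c = 12:4
Make b consistent. Multiply first ratio by 12: a:b = 24:12
Multiply second ratio by 1: b:c = 12:4
Now b = 12 in both, so a:b:c = 24:12:4
Therefore a:c = 24:4
Simplify by GCD: a:c = 6:1

6:1


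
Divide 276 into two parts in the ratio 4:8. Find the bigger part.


Total parts = 4 + 8 = 12
Value per part = 276 / 12 = 23
First share = 4 * 23 = 92
Second share = 8 * 23 = 184
Larger share = 184

184


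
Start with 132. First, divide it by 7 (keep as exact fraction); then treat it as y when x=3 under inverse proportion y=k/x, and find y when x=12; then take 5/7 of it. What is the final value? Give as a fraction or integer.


Start with 132.
Step 1: Divide by 7: 132 / 7 = 132/7
Step 2: Inverse prop: k = (132/7)*3; new y = k/12 = 132/7*3/12 = 33/7
Step 3: Take 5/7: 33/7 * 5/7 = 165/49
Final result = 165/49

165/49


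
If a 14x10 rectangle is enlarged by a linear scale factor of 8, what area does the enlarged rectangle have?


Original dimensions: 14 x 10
Enlargement factor = 8
New width = 14 * 8 = 112
New height = 10 * 8 = 80
New area = 112 * 80 = 8960

8960


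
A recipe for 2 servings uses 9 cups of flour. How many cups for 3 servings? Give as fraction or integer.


Original: 9 cups for 2 servings
Target servings = 3
Scaling factor = 3/2
New amount = 9 * 3/2
= 27/2
= 27/2 cups

27/2


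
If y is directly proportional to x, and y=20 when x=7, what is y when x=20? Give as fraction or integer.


Direct proportion: y = kx
Find k: k = 20/7 = 20/7
Compute y at x=20: y = 20/7 * 20
y = 400/7

400/7


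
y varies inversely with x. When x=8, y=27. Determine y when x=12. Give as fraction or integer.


Inverse proportion: y = k/x
Find k: k = 8 * 27 = 216
Compute y at x=12: y = 216/12
y = 18

18


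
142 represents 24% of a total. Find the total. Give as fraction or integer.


Given: 142 is 24% of the whole
Set up: 142 = 24/100 * whole
whole = 142 * 100 / 24
whole = 14200 / 24
whole = 1775/3

1775/3


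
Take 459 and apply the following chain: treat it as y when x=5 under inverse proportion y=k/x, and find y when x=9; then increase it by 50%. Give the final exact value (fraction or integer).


Start with 459.
Step 1: Inverse prop: k = (459)*5; new y = k/9 = 459*5/9 = 255
Step 2: Increase by 50%: 255 * 150/100 = 765/2
Final result = 765/2

765/2


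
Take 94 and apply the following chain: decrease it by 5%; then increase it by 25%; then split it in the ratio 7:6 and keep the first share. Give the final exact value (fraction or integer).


Start with 94.
Step 1: Decrease by 5%: 94 * 95/100 = 893/10
Step 2: Increase by 25%: 893/10 * 125/100 = 893/8
Step 3: Split 7:6, first share = 893/8 * 7/13 = 6251/104
Final result = 6251/104

6251/104


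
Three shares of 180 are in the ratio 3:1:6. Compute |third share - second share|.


Total parts = 3 + 1 + 6 = 10
Value per part = 180 / 10 = 18
Shares: 3*18=54, 1*18=18, 6*18=108
Third share = 108, second share = 18
Difference = |108 - 18| = 90

90


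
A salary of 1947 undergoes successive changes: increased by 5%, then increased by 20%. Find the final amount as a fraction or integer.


Start: 1947
Step 1: increase by 5% => multiply by 105/100
  1947 * 105/100 = 40887/20
Step 2: increase by 20% => multiply by 120/100
  40887/20 * 120/100 = 122661/50
Final value = 122661/50

122661/50


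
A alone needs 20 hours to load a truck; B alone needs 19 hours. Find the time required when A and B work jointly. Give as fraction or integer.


Rate of A = 1/20 job per hour
Rate of B = 1/19 job per hour
Combined rate = 1/20 + 1/19
Find common denominator: (19 + 20)/(20*19) = 39/380
Combined rate = 39/380 job per hour
Time together = 1 / (39/380) = 380/39 hours

380/39


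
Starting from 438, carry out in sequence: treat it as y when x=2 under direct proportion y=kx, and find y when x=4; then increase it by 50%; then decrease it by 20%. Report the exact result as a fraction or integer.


Start with 438.
Step 1: Direct prop: k = (438)/2; new y = k*4 = 438*4/2 = 876
Step 2: Increase by 50%: 876 * 150/100 = 1314
Step 3: Decrease by 20%: 1314 * 80/100 = 5256/5
Final result = 5256/5

5256/5


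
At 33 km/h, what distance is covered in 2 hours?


Using distance = speed * time
Speed = 33 km/h
Time = 2 hours
Distance = 33 * 2
= 66 km

66


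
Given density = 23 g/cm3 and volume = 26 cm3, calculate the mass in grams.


Using mass = density * volume
Density = 23 g/cm3
Volume = 26 cm3
Mass = 23 * 26
= 598 g

598


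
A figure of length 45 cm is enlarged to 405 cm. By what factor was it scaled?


Original length = 45 cm
Scaled length = 405 cm
Scale factor = 405 / 45
= 9

9


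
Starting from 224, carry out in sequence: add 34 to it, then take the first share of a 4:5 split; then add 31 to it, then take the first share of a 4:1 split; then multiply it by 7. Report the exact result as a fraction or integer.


Start with 224.
Step 1: Add 34: 224+34=258; split 4:5 first = 258*4/9 = 344/3
Step 2: Add 31: 344/3+31=437/3; split 4:1 first = 437/3*4/5 = 1748/15
Step 3: Multiply by 7: 1748/15 * 7 = 12236/15
Final result = 12236/15

12236/15


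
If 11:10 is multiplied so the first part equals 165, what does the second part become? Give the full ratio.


Original ratio: 11:10
First term target: 165
Scale factor = 165 / 11 = 15
Multiply second term: 10 * 15 = 150
Equivalent ratio = 165:150

165:150


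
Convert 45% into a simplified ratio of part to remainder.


Part = 45%, Remainder = 55%
Ratio = 45:55
GCD(45, 55) = 5
Simplify: 9:11 = 9:11

9:11


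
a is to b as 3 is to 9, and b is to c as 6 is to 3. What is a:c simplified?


Given a:b = 3:9 and b:c = 6:3
Make b consistent. Multiply first ratio by 6: a:b = 18:54
Multiply second ratio by 9: b:c = 54:27
Now b = 54 in both, so a:b:c = 18:54:27
Therefore a:c = 18:27
Simplify by GCD: a:c = 2:3

2:3


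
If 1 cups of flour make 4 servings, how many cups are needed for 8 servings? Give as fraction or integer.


Original: 1 cups for 4 servings
Target servings = 8
Scaling factor = 8/4
New amount = 1 * 8/4
= 8/4
= 2 cups

2
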